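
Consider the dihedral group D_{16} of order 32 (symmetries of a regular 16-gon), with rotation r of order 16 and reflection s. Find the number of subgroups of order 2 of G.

17

|G| = 32 and 2 | 32, so subgroups of order 2 are possible by Lagrange.
The subgroups of order 2 are: {e, r^10s}; {e, r^11s}; {e, r^12s}; {e, r^13s}; … (17 in all).
So G has 17 subgroups of order 2.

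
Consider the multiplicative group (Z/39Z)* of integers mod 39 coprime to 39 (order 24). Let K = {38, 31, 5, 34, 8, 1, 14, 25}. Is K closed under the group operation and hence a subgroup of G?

Yes

|K| = 8 divides |G| = 24, consistent with Lagrange.
K contains the identity, every element's inverse is in K, and K is closed under ·: it is a subgroup.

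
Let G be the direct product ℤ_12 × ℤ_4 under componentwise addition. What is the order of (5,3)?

12

The order of (5,3) in Z_12 × Z_4 is lcm(ord(5) in Z_12, ord(3) in Z_4).
ord(5) = 12 and ord(3) = 4, so |⟨(5,3)⟩| = lcm(12, 4) = 12.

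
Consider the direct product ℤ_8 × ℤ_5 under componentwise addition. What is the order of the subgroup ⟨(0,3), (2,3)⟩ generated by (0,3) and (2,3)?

|⟨(0,3)⟩| = 5 and |⟨(2,3)⟩| = 20, so |H| is a multiple of lcm(5, 20) = 20 and divides |G| = 40.
Closing under the operation: H = {(0,0), (0,1), (0,2), (0,3), (0,4), (2,0), (2,1), (2,2), (2,3), (2,4), (4,0), (4,1), (4,2), (4,3), (4,4), (6,0), (6,1), (6,2), (6,3), (6,4)}, so |H| = 20.

20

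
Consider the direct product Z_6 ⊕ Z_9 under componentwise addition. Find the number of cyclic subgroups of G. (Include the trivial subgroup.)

16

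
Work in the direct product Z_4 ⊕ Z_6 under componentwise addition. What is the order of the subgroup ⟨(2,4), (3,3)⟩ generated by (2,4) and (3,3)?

|⟨(2,4)⟩| = 6 and |⟨(3,3)⟩| = 4, so |H| is a multiple of lcm(6, 4) = 12 and divides |G| = 24.
Closing under the operation: H = {(0,0), (0,2), (0,4), (1,1), (1,3), (1,5), (2,0), (2,2), (2,4), (3,1), (3,3), (3,5)}, so |H| = 12.

12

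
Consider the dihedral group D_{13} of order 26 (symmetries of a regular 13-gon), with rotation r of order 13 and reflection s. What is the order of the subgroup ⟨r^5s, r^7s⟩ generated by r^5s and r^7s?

26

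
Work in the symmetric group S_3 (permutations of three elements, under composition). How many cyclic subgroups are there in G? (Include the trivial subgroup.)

5

Group the elements of G by the cyclic subgroup they generate; each cyclic subgroup of order d accounts for φ(d) elements.
Cyclic subgroups by order — order 1: 1; order 2: 3; order 3: 1.
Total: 5.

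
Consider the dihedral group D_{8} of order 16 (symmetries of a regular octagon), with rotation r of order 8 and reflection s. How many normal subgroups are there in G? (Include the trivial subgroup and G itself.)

7

G has 19 subgroups. Checking conjugation-invariance by order — order 1: 1/1 normal; order 2: 1/9 normal; order 4: 1/5 normal; order 8: 3/3 normal; order 16: 1/1 normal.
Total normal subgroups: 7.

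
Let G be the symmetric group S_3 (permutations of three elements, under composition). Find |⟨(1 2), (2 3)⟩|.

|⟨(1 2)⟩| = 2 and |⟨(2 3)⟩| = 2, so |H| is a multiple of lcm(2, 2) = 2 and divides |G| = 6.
Closing {(1 2), (2 3)} under the group operation gives all of G, so |H| = 6.

6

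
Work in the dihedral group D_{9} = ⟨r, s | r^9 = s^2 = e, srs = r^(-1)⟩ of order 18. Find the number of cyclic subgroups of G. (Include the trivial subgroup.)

12

Group the elements of G by the cyclic subgroup they generate; each cyclic subgroup of order d accounts for φ(d) elements.
Cyclic subgroups by order — order 1: 1; order 2: 9; order 3: 1; order 9: 1.
Total: 12.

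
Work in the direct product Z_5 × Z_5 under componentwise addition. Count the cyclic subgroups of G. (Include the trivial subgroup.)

7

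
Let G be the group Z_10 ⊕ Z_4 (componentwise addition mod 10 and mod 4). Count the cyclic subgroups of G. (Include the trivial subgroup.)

12

A cyclic subgroup of order d is generated by each of its φ(d) elements of order d, so the cyclic subgroups of order d number (#elements of order d)/φ(d).
Cyclic subgroups by order — order 1: 1; order 2: 3; order 4: 2; order 5: 1; order 10: 3; order 20: 2.
Total: 12.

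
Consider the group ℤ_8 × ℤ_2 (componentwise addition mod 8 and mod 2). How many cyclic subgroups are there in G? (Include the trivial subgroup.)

8

Each element a generates a cyclic subgroup ⟨a⟩; distinct elements may generate the same one (a cyclic group of order d has φ(d) generators).
Cyclic subgroups by order — order 1: 1; order 2: 3; order 4: 2; order 8: 2.
Total: 8.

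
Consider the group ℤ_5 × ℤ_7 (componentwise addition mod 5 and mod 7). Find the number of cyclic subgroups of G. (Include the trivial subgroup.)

Group the elements of G by the cyclic subgroup they generate; each cyclic subgroup of order d accounts for φ(d) elements.
Cyclic subgroups by order — order 1: 1; order 5: 1; order 7: 1; order 35: 1.
Total: 4.

4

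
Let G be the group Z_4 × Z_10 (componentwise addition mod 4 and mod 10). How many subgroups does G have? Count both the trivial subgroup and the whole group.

|G| = 40, so by Lagrange every subgroup order divides 40. Divisors: 1, 2, 4, 5, 8, 10, 20, 40.
Subgroups by order — order 1: 1; order 2: 3; order 4: 3; order 5: 1; order 8: 1; order 10: 3; order 20: 3; order 40: 1.
Total: 1 + 3 + 3 + 1 + 1 + 3 + 3 + 1 = 16.

16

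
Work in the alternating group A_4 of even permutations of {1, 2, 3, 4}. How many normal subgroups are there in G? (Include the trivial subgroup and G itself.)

3

G has 10 subgroups. Checking conjugation-invariance by order — order 1: 1/1 normal; order 2: 0/3 normal; order 3: 0/4 normal; order 4: 1/1 normal; order 12: 1/1 normal.
Total normal subgroups: 3.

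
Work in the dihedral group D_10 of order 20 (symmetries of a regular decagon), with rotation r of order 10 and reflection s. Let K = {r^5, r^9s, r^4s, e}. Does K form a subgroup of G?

|K| = 4 divides |G| = 20, consistent with Lagrange.
K contains the identity, every element's inverse is in K, and K is closed under ·: it is a subgroup.

Yes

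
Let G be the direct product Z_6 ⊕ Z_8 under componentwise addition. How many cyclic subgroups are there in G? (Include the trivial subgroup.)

Group the elements of G by the cyclic subgroup they generate; each cyclic subgroup of order d accounts for φ(d) elements.
Cyclic subgroups by order — order 1: 1; order 2: 3; order 3: 1; order 4: 2; order 6: 3; order 8: 2; order 12: 2; order 24: 2.
Total: 16.

16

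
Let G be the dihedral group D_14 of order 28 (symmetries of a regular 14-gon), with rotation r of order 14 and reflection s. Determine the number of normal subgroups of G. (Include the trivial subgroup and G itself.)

G has 28 subgroups. Checking conjugation-invariance by order — order 1: 1/1 normal; order 2: 1/15 normal; order 4: 0/7 normal; order 7: 1/1 normal; order 14: 3/3 normal; order 28: 1/1 normal.
Total normal subgroups: 7.

7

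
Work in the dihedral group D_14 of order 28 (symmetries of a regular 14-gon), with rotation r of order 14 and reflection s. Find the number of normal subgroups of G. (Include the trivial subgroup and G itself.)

7

G has 28 subgroups. Checking conjugation-invariance by order — order 1: 1/1 normal; order 2: 1/15 normal; order 4: 0/7 normal; order 7: 1/1 normal; order 14: 3/3 normal; order 28: 1/1 normal.
Total normal subgroups: 7.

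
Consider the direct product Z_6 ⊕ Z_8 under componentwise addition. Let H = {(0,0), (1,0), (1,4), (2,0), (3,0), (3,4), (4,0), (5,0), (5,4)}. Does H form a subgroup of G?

No

|H| = 9 does not divide |G| = 48, so by Lagrange H is not a subgroup.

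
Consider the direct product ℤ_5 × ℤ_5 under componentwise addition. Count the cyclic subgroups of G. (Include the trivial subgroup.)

A cyclic subgroup of order d is generated by each of its φ(d) elements of order d, so the cyclic subgroups of order d number (#elements of order d)/φ(d).
Cyclic subgroups by order — order 1: 1; order 5: 6.
Total: 7.

7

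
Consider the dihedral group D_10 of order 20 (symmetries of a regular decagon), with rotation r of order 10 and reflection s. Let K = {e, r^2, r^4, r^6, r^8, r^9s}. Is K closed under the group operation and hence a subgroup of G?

No

|K| = 6 does not divide |G| = 20, so by Lagrange K is not a subgroup.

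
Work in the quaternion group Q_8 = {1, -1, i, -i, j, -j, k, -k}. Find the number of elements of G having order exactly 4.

6

The elements of order 4 are: i, -i, j, -j, k, -k.
That's 6.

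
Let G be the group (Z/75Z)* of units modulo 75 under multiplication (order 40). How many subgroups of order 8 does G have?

|G| = 40 and 8 | 40, so subgroups of order 8 are possible by Lagrange.
The subgroups of order 8 are: {1, 7, 26, 32, 43, 49, 68, 74}.
So G has 1 subgroup of order 8.

1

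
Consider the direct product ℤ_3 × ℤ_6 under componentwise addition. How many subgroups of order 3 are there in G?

4

|G| = 18 and 3 | 18, so subgroups of order 3 are possible by Lagrange.
The subgroups of order 3 are: {(0,0), (0,2), (0,4)}; {(0,0), (1,0), (2,0)}; {(0,0), (1,2), (2,4)}; {(0,0), (1,4), (2,2)}.
So G has 4 subgroups of order 3.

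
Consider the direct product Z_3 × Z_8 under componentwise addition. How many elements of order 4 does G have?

An element (a,b) has order lcm(ord(a), ord(b)); count pairs with lcm equal to 4.
Enumerating gives 2 such elements.

2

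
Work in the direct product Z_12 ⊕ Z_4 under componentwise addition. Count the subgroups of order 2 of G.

|G| = 48 and 2 | 48, so subgroups of order 2 are possible by Lagrange.
The subgroups of order 2 are: {(0,0), (0,2)}; {(0,0), (6,0)}; {(0,0), (6,2)}.
So G has 3 subgroups of order 2.

3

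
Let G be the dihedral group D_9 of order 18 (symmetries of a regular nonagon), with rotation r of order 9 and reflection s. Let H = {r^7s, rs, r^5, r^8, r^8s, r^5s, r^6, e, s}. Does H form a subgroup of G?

r^8 ∈ H but its inverse r ∉ H, so H is not a subgroup.

No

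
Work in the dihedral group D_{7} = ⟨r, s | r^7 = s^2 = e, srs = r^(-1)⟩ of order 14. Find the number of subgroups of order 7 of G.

|G| = 14 and 7 | 14, so subgroups of order 7 are possible by Lagrange.
The subgroups of order 7 are: {e, r, r^2, r^3, r^4, r^5, r^6}.
So G has 1 subgroup of order 7.

1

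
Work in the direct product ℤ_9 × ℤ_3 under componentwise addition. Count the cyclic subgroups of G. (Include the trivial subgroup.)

Each element a generates a cyclic subgroup ⟨a⟩; distinct elements may generate the same one (a cyclic group of order d has φ(d) generators).
Cyclic subgroups by order — order 1: 1; order 3: 4; order 9: 3.
Total: 8.

8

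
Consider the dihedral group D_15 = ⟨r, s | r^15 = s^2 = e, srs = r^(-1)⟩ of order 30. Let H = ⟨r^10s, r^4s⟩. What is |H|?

10

|⟨r^10s⟩| = 2 and |⟨r^4s⟩| = 2, so |H| is a multiple of lcm(2, 2) = 2 and divides |G| = 30.
Closing under the operation: H = {e, r^3, r^6, r^9, r^12, rs, r^4s, r^7s, r^10s, r^13s}, so |H| = 10.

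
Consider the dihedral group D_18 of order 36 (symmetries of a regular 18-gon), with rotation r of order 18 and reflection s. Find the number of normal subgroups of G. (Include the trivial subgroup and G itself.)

9

G has 45 subgroups. Checking conjugation-invariance by order — order 1: 1/1 normal; order 2: 1/19 normal; order 3: 1/1 normal; order 4: 0/9 normal; order 6: 1/7 normal; order 9: 1/1 normal; order 12: 0/3 normal; order 18: 3/3 normal; order 36: 1/1 normal.
Total normal subgroups: 9.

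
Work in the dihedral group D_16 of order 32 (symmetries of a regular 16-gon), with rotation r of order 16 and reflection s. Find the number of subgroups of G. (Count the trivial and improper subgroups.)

|G| = 32, so by Lagrange every subgroup order divides 32. Divisors: 1, 2, 4, 8, 16, 32.
Subgroups by order — order 1: 1; order 2: 17; order 4: 9; order 8: 5; order 16: 3; order 32: 1.
Total: 1 + 17 + 9 + 5 + 3 + 1 = 36.

36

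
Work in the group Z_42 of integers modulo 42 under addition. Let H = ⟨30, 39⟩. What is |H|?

|⟨30⟩| = 7 and |⟨39⟩| = 14, so |H| is a multiple of lcm(7, 14) = 14 and divides |G| = 42.
Closing under the operation: H = {0, 3, 6, 9, 12, 15, 18, 21, 24, 27, 30, 33, 36, 39}, so |H| = 14.

14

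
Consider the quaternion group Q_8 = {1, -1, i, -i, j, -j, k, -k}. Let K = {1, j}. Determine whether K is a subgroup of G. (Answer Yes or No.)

No

j ∈ K but its inverse -j ∉ K, so K is not a subgroup.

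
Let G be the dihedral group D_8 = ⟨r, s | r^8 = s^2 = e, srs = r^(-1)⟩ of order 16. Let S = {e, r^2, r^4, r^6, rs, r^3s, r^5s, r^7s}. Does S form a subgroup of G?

Yes

|S| = 8 divides |G| = 16, consistent with Lagrange.
S contains the identity, every element's inverse is in S, and S is closed under ·: it is a subgroup.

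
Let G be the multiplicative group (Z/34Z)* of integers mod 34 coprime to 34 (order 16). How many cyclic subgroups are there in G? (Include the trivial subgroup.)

5

Group the elements of G by the cyclic subgroup they generate; each cyclic subgroup of order d accounts for φ(d) elements.
Cyclic subgroups by order — order 1: 1; order 2: 1; order 4: 1; order 8: 1; order 16: 1.
Total: 5.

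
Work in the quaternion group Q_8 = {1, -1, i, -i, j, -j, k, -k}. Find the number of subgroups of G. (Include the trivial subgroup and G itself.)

6

|G| = 8, so by Lagrange every subgroup order divides 8. Divisors: 1, 2, 4, 8.
Subgroups by order — order 1: 1; order 2: 1; order 4: 3; order 8: 1.
Total: 1 + 1 + 3 + 1 = 6.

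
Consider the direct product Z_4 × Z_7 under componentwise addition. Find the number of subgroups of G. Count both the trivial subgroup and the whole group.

|G| = 28, so by Lagrange every subgroup order divides 28. Divisors: 1, 2, 4, 7, 14, 28.
Subgroups by order — order 1: 1; order 2: 1; order 4: 1; order 7: 1; order 14: 1; order 28: 1.
Total: 1 + 1 + 1 + 1 + 1 + 1 = 6.

6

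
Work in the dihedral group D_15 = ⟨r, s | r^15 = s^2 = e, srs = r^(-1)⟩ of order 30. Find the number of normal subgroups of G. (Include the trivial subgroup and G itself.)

G has 28 subgroups. Checking conjugation-invariance by order — order 1: 1/1 normal; order 2: 0/15 normal; order 3: 1/1 normal; order 5: 1/1 normal; order 6: 0/5 normal; order 10: 0/3 normal; order 15: 1/1 normal; order 30: 1/1 normal.
Total normal subgroups: 5.

5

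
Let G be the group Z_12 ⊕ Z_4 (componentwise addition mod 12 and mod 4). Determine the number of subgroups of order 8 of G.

|G| = 48 and 8 | 48, so subgroups of order 8 are possible by Lagrange.
The subgroups of order 8 are: {(0,0), (0,1), (0,2), (0,3), (6,0), (6,1), (6,2), (6,3)}; {(0,0), (0,2), (3,0), (3,2), (6,0), (6,2), (9,0), (9,2)}; {(0,0), (0,2), (3,1), (3,3), (6,0), (6,2), (9,1), (9,3)}.
So G has 3 subgroups of order 8.

3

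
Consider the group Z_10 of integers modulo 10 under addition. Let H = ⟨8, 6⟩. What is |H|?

5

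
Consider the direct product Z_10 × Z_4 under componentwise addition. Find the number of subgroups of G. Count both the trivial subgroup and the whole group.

|G| = 40, so by Lagrange every subgroup order divides 40. Divisors: 1, 2, 4, 5, 8, 10, 20, 40.
Subgroups by order — order 1: 1; order 2: 3; order 4: 3; order 5: 1; order 8: 1; order 10: 3; order 20: 3; order 40: 1.
Total: 1 + 3 + 3 + 1 + 1 + 3 + 3 + 1 = 16.

16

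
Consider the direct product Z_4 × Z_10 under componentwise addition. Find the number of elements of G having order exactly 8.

An element (a,b) has order lcm(ord(a), ord(b)); count pairs with lcm equal to 8.
Enumerating gives 0 such elements.

0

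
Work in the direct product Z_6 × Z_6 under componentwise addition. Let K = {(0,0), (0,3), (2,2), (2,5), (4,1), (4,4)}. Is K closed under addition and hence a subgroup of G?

|K| = 6 divides |G| = 36, consistent with Lagrange.
K contains the identity, every element's inverse is in K, and K is closed under +: it is a subgroup.
In fact K = ⟨(2,5)⟩.

Yes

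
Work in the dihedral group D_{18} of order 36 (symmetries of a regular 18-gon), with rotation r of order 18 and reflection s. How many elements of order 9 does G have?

The elements of order 9 are: r^2, r^4, r^8, r^10, r^14, r^16.
That's 6.

6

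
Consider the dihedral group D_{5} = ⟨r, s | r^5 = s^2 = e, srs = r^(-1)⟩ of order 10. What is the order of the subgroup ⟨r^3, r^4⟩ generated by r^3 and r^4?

5

|⟨r^3⟩| = 5 and |⟨r^4⟩| = 5, so |H| is a multiple of lcm(5, 5) = 5 and divides |G| = 10.
Closing under the operation: H = {e, r, r^2, r^3, r^4}, so |H| = 5.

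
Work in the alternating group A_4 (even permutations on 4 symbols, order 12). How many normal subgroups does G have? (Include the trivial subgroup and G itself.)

G has 10 subgroups. Checking conjugation-invariance by order — order 1: 1/1 normal; order 2: 0/3 normal; order 3: 0/4 normal; order 4: 1/1 normal; order 12: 1/1 normal.
Total normal subgroups: 3.

3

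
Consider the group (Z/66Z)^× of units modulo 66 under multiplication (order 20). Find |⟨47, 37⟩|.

10

|⟨47⟩| = 10 and |⟨37⟩| = 5, so |H| is a multiple of lcm(10, 5) = 10 and divides |G| = 20.
Closing under the operation: H = {1, 5, 23, 25, 31, 37, 47, 49, 53, 59}, so |H| = 10.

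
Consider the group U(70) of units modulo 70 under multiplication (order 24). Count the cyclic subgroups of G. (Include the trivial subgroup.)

12

A cyclic subgroup of order d is generated by each of its φ(d) elements of order d, so the cyclic subgroups of order d number (#elements of order d)/φ(d).
Cyclic subgroups by order — order 1: 1; order 2: 3; order 3: 1; order 4: 2; order 6: 3; order 12: 2.
Total: 12.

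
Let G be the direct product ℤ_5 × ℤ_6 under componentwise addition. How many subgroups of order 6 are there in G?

1

|G| = 30 and 6 | 30, so subgroups of order 6 are possible by Lagrange.
The subgroups of order 6 are: {(0,0), (0,1), (0,2), (0,3), (0,4), (0,5)}.
So G has 1 subgroup of order 6.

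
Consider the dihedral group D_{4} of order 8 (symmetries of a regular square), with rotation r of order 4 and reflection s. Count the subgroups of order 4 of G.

3

|G| = 8 and 4 | 8, so subgroups of order 4 are possible by Lagrange.
The subgroups of order 4 are: {e, r, r^2, r^3}; {e, r^2, s, r^2s}; {e, r^2, rs, r^3s}.
So G has 3 subgroups of order 4.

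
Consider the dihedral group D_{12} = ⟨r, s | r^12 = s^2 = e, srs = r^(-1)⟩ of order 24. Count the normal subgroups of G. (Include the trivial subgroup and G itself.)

G has 34 subgroups. Checking conjugation-invariance by order — order 1: 1/1 normal; order 2: 1/13 normal; order 3: 1/1 normal; order 4: 1/7 normal; order 6: 1/5 normal; order 8: 0/3 normal; order 12: 3/3 normal; order 24: 1/1 normal.
Total normal subgroups: 9.

9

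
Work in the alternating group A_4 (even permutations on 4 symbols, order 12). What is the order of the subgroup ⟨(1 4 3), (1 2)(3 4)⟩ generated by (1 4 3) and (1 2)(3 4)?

12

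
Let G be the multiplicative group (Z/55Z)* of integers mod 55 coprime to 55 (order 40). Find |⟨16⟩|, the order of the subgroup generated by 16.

Compute successive powers of 16 mod 55: 16, 36, 26, 31, 1; 16^5 ≡ 1 (mod 55).
So |⟨16⟩| = 5.

5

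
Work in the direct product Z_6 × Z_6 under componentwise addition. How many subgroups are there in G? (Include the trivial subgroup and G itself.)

|G| = 36, so by Lagrange every subgroup order divides 36. Divisors: 1, 2, 3, 4, 6, 9, 12, 18, 36.
Subgroups by order — order 1: 1; order 2: 3; order 3: 4; order 4: 1; order 6: 12; order 9: 1; order 12: 4; order 18: 3; order 36: 1.
Total: 1 + 3 + 4 + 1 + 12 + 1 + 4 + 3 + 1 = 30.

30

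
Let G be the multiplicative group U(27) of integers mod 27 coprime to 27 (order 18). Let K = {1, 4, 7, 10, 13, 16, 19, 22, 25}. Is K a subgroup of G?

Yes

|K| = 9 divides |G| = 18, consistent with Lagrange.
K contains the identity, every element's inverse is in K, and K is closed under ·: it is a subgroup.
In fact K = ⟨4⟩.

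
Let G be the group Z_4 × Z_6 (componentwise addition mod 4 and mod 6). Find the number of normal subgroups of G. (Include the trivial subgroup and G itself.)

16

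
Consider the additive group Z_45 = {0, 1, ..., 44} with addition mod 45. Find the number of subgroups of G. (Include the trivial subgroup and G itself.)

A cyclic group of order 45 has exactly one subgroup for each divisor of 45.
Divisors of 45: 1, 3, 5, 9, 15, 45.
So Z_45 has 6 subgroups.

6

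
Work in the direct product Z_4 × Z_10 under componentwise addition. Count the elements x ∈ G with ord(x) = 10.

12

An element (a,b) has order lcm(ord(a), ord(b)); count pairs with lcm equal to 10.
Enumerating gives 12 such elements.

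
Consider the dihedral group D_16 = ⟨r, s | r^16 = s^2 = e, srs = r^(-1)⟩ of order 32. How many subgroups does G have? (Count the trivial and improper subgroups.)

36

|G| = 32, so by Lagrange every subgroup order divides 32. Divisors: 1, 2, 4, 8, 16, 32.
Subgroups by order — order 1: 1; order 2: 17; order 4: 9; order 8: 5; order 16: 3; order 32: 1.
Total: 1 + 17 + 9 + 5 + 3 + 1 = 36.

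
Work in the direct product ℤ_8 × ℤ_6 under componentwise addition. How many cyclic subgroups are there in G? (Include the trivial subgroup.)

16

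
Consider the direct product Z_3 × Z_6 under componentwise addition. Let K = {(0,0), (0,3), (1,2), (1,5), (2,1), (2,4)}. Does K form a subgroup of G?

Yes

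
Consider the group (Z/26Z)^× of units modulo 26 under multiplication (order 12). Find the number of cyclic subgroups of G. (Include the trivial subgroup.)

6

Group the elements of G by the cyclic subgroup they generate; each cyclic subgroup of order d accounts for φ(d) elements.
Cyclic subgroups by order — order 1: 1; order 2: 1; order 3: 1; order 4: 1; order 6: 1; order 12: 1.
Total: 6.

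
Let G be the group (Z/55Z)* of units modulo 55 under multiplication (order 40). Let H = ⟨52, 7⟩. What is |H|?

|⟨52⟩| = 20 and |⟨7⟩| = 20, so |H| is a multiple of lcm(20, 20) = 20 and divides |G| = 40.
Closing under the operation: H = {1, 2, 4, 7, 8, 9, 13, 14, 16, 17, 18, 26, 28, 31, 32, 34, 36, 43, 49, 52}, so |H| = 20.

20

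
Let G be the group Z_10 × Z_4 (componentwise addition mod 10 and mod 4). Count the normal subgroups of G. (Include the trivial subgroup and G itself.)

G is abelian, so every subgroup is normal.
G has 16 subgroups in total, hence 16 normal subgroups.

16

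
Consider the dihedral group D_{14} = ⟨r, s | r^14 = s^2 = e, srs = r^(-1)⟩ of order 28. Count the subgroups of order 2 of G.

|G| = 28 and 2 | 28, so subgroups of order 2 are possible by Lagrange.
The subgroups of order 2 are: {e, r^10s}; {e, r^11s}; {e, r^12s}; {e, r^13s}; … (15 in all).
So G has 15 subgroups of order 2.

15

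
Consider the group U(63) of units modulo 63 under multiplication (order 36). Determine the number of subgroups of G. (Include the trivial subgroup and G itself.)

|G| = 36, so by Lagrange every subgroup order divides 36. Divisors: 1, 2, 3, 4, 6, 9, 12, 18, 36.
Subgroups by order — order 1: 1; order 2: 3; order 3: 4; order 4: 1; order 6: 12; order 9: 1; order 12: 4; order 18: 3; order 36: 1.
Total: 1 + 3 + 4 + 1 + 12 + 1 + 4 + 3 + 1 = 30.

30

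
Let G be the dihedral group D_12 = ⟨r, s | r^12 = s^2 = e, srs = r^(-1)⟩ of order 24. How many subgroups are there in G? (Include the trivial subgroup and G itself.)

34

|G| = 24, so by Lagrange every subgroup order divides 24. Divisors: 1, 2, 3, 4, 6, 8, 12, 24.
Subgroups by order — order 1: 1; order 2: 13; order 3: 1; order 4: 7; order 6: 5; order 8: 3; order 12: 3; order 24: 1.
Total: 1 + 13 + 1 + 7 + 5 + 3 + 3 + 1 = 34.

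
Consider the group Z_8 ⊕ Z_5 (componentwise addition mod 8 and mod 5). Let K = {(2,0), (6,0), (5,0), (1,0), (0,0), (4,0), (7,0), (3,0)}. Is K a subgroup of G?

Yes

|K| = 8 divides |G| = 40, consistent with Lagrange.
K contains the identity, every element's inverse is in K, and K is closed under +: it is a subgroup.
In fact K = ⟨(7,0)⟩.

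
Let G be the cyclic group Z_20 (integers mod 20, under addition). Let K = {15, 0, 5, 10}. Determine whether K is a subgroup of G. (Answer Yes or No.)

Yes

|K| = 4 divides |G| = 20, consistent with Lagrange.
K contains the identity, every element's inverse is in K, and K is closed under +: it is a subgroup.
In fact K = ⟨5⟩.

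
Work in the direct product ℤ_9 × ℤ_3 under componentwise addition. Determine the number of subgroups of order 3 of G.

4

|G| = 27 and 3 | 27, so subgroups of order 3 are possible by Lagrange.
The subgroups of order 3 are: {(0,0), (0,1), (0,2)}; {(0,0), (3,0), (6,0)}; {(0,0), (3,1), (6,2)}; {(0,0), (3,2), (6,1)}.
So G has 4 subgroups of order 3.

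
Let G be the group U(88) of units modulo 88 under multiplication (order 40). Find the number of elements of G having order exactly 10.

28

Enumerating element orders in G gives 28 elements of order 10.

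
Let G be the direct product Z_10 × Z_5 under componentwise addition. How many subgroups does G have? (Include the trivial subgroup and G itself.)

16

|G| = 50, so by Lagrange every subgroup order divides 50. Divisors: 1, 2, 5, 10, 25, 50.
Subgroups by order — order 1: 1; order 2: 1; order 5: 6; order 10: 6; order 25: 1; order 50: 1.
Total: 1 + 1 + 6 + 6 + 1 + 1 = 16.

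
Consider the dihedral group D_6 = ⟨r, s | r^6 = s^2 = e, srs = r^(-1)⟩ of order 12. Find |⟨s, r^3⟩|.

4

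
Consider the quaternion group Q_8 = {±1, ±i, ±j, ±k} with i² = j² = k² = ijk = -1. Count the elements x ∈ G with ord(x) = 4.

The elements of order 4 are: i, -i, j, -j, k, -k.
That's 6.

6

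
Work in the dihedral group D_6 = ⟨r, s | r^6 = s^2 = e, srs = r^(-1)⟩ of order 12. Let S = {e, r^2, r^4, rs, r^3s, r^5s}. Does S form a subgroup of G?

Yes

|S| = 6 divides |G| = 12, consistent with Lagrange.
S contains the identity, every element's inverse is in S, and S is closed under ·: it is a subgroup.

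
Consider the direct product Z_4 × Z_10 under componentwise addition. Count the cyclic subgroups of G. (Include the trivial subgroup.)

12

Group the elements of G by the cyclic subgroup they generate; each cyclic subgroup of order d accounts for φ(d) elements.
Cyclic subgroups by order — order 1: 1; order 2: 3; order 4: 2; order 5: 1; order 10: 3; order 20: 2.
Total: 12.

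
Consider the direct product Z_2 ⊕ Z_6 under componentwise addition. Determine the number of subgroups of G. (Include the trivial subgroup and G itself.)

|G| = 12, so by Lagrange every subgroup order divides 12. Divisors: 1, 2, 3, 4, 6, 12.
Subgroups by order — order 1: 1; order 2: 3; order 3: 1; order 4: 1; order 6: 3; order 12: 1.
Total: 1 + 3 + 1 + 1 + 3 + 1 = 10.

10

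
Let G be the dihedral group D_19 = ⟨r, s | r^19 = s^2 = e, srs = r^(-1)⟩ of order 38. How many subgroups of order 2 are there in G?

|G| = 38 and 2 | 38, so subgroups of order 2 are possible by Lagrange.
The subgroups of order 2 are: {e, r^10s}; {e, r^11s}; {e, r^12s}; {e, r^13s}; … (19 in all).
So G has 19 subgroups of order 2.

19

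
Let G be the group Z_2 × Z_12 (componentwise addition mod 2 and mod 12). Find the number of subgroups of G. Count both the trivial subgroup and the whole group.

|G| = 24, so by Lagrange every subgroup order divides 24. Divisors: 1, 2, 3, 4, 6, 8, 12, 24.
Subgroups by order — order 1: 1; order 2: 3; order 3: 1; order 4: 3; order 6: 3; order 8: 1; order 12: 3; order 24: 1.
Total: 1 + 3 + 1 + 3 + 3 + 1 + 3 + 1 = 16.

16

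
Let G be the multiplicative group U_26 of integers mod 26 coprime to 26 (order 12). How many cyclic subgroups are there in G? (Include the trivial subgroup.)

6

A cyclic subgroup of order d is generated by each of its φ(d) elements of order d, so the cyclic subgroups of order d number (#elements of order d)/φ(d).
Cyclic subgroups by order — order 1: 1; order 2: 1; order 3: 1; order 4: 1; order 6: 1; order 12: 1.
Total: 6.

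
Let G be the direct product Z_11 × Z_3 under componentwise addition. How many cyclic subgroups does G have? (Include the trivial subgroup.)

4

Each element a generates a cyclic subgroup ⟨a⟩; distinct elements may generate the same one (a cyclic group of order d has φ(d) generators).
Cyclic subgroups by order — order 1: 1; order 3: 1; order 11: 1; order 33: 1.
Total: 4.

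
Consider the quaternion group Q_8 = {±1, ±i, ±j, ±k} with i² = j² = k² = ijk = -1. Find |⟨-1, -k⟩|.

|⟨-1⟩| = 2 and |⟨-k⟩| = 4, so |H| is a multiple of lcm(2, 4) = 4 and divides |G| = 8.
Closing under the operation: H = {1, -1, k, -k}, so |H| = 4.

4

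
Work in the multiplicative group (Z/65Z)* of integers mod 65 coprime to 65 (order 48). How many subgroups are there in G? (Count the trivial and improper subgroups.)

30

|G| = 48, so by Lagrange every subgroup order divides 48. Divisors: 1, 2, 3, 4, 6, 8, 12, 16, 24, 48.
Subgroups by order — order 1: 1; order 2: 3; order 3: 1; order 4: 7; order 6: 3; order 8: 3; order 12: 7; order 16: 1; order 24: 3; order 48: 1.
Total: 1 + 3 + 1 + 7 + 3 + 3 + 7 + 1 + 3 + 1 = 30.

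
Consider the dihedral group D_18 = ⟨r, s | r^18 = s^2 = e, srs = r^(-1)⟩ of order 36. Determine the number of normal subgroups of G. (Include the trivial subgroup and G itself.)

9

G has 45 subgroups. Checking conjugation-invariance by order — order 1: 1/1 normal; order 2: 1/19 normal; order 3: 1/1 normal; order 4: 0/9 normal; order 6: 1/7 normal; order 9: 1/1 normal; order 12: 0/3 normal; order 18: 3/3 normal; order 36: 1/1 normal.
Total normal subgroups: 9.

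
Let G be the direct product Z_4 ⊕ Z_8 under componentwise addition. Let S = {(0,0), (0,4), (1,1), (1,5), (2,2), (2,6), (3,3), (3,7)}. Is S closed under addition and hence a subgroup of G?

Yes

|S| = 8 divides |G| = 32, consistent with Lagrange.
S contains the identity, every element's inverse is in S, and S is closed under +: it is a subgroup.
In fact S = ⟨(1,5)⟩.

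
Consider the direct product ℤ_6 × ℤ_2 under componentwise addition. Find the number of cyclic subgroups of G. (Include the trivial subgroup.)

8

Each element a generates a cyclic subgroup ⟨a⟩; distinct elements may generate the same one (a cyclic group of order d has φ(d) generators).
Cyclic subgroups by order — order 1: 1; order 2: 3; order 3: 1; order 6: 3.
Total: 8.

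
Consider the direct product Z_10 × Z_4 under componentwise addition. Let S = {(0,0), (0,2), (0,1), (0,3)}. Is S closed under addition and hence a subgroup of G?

Yes

|S| = 4 divides |G| = 40, consistent with Lagrange.
S contains the identity, every element's inverse is in S, and S is closed under +: it is a subgroup.
In fact S = ⟨(0,1)⟩.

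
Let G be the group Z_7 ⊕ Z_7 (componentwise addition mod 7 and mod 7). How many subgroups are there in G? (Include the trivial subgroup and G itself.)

10

|G| = 49, so by Lagrange every subgroup order divides 49. Divisors: 1, 7, 49.
Subgroups by order — order 1: 1; order 7: 8; order 49: 1.
Total: 1 + 8 + 1 = 10.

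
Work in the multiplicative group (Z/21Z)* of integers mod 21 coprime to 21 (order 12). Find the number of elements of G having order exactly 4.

0

No element of G has order 4 (even though 4 | 12).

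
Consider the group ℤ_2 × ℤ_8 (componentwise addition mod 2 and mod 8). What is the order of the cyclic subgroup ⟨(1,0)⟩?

2

The order of (1,0) in Z_2 × Z_8 is lcm(ord(1) in Z_2, ord(0) in Z_8).
ord(1) = 2 and ord(0) = 1, so |⟨(1,0)⟩| = lcm(2, 1) = 2.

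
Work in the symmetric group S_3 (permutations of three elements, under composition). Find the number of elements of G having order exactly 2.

3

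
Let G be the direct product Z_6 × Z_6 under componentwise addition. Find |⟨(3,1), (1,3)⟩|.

18

|⟨(3,1)⟩| = 6 and |⟨(1,3)⟩| = 6, so |H| is a multiple of lcm(6, 6) = 6 and divides |G| = 36.
Closing under the operation: H = {(0,0), (0,2), (0,4), (1,1), (1,3), (1,5), (2,0), (2,2), (2,4), (3,1), (3,3), (3,5), (4,0), (4,2), (4,4), (5,1), (5,3), (5,5)}, so |H| = 18.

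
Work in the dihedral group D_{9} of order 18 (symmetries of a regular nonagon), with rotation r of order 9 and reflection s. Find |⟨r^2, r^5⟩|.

|⟨r^2⟩| = 9 and |⟨r^5⟩| = 9, so |H| is a multiple of lcm(9, 9) = 9 and divides |G| = 18.
Closing under the operation: H = {e, r, r^2, r^3, r^4, r^5, r^6, r^7, r^8}, so |H| = 9.

9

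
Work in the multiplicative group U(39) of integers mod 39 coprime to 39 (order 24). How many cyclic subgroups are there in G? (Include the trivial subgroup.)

A cyclic subgroup of order d is generated by each of its φ(d) elements of order d, so the cyclic subgroups of order d number (#elements of order d)/φ(d).
Cyclic subgroups by order — order 1: 1; order 2: 3; order 3: 1; order 4: 2; order 6: 3; order 12: 2.
Total: 12.

12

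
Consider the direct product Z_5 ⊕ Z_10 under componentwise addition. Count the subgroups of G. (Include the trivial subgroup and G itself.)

16

|G| = 50, so by Lagrange every subgroup order divides 50. Divisors: 1, 2, 5, 10, 25, 50.
Subgroups by order — order 1: 1; order 2: 1; order 5: 6; order 10: 6; order 25: 1; order 50: 1.
Total: 1 + 1 + 6 + 6 + 1 + 1 = 16.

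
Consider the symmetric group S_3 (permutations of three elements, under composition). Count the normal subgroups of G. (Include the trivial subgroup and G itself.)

3

G has 6 subgroups. Checking conjugation-invariance by order — order 1: 1/1 normal; order 2: 0/3 normal; order 3: 1/1 normal; order 6: 1/1 normal.
Total normal subgroups: 3.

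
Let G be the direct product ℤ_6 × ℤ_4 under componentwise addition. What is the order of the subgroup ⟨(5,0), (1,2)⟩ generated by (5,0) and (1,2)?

|⟨(5,0)⟩| = 6 and |⟨(1,2)⟩| = 6, so |H| is a multiple of lcm(6, 6) = 6 and divides |G| = 24.
Closing under the operation: H = {(0,0), (0,2), (1,0), (1,2), (2,0), (2,2), (3,0), (3,2), (4,0), (4,2), (5,0), (5,2)}, so |H| = 12.

12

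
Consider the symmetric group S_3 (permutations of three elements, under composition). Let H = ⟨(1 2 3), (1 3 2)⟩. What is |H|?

3

|⟨(1 2 3)⟩| = 3 and |⟨(1 3 2)⟩| = 3, so |H| is a multiple of lcm(3, 3) = 3 and divides |G| = 6.
Closing under the operation: H = {e, (1 2 3), (1 3 2)}, so |H| = 3.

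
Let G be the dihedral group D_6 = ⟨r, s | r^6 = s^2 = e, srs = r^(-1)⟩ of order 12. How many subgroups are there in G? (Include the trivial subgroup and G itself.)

16

|G| = 12, so by Lagrange every subgroup order divides 12. Divisors: 1, 2, 3, 4, 6, 12.
Subgroups by order — order 1: 1; order 2: 7; order 3: 1; order 4: 3; order 6: 3; order 12: 1.
Total: 1 + 7 + 1 + 3 + 3 + 1 = 16.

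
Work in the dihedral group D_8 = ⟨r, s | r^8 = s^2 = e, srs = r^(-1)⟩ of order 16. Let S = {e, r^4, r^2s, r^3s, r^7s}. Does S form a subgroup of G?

No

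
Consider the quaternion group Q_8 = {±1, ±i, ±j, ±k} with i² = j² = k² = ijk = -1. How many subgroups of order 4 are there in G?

|G| = 8 and 4 | 8, so subgroups of order 4 are possible by Lagrange.
The subgroups of order 4 are: {1, -1, i, -i}; {1, -1, j, -j}; {1, -1, k, -k}.
So G has 3 subgroups of order 4.

3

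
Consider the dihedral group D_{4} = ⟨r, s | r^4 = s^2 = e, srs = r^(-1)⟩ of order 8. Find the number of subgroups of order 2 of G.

5

|G| = 8 and 2 | 8, so subgroups of order 2 are possible by Lagrange.
The subgroups of order 2 are: {e, r^2}; {e, r^2s}; {e, r^3s}; {e, rs}; … (5 in all).
So G has 5 subgroups of order 2.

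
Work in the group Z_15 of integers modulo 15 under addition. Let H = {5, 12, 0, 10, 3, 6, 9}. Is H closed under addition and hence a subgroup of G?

|H| = 7 does not divide |G| = 15, so by Lagrange H is not a subgroup.

No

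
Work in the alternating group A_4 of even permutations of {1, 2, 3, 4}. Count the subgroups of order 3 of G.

4

|G| = 12 and 3 | 12, so subgroups of order 3 are possible by Lagrange.
The subgroups of order 3 are: {e, (1 2 3), (1 3 2)}; {e, (1 2 4), (1 4 2)}; {e, (1 3 4), (1 4 3)}; {e, (2 3 4), (2 4 3)}.
So G has 4 subgroups of order 3.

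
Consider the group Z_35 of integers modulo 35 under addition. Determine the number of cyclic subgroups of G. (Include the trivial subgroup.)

A cyclic subgroup of order d is generated by each of its φ(d) elements of order d, so the cyclic subgroups of order d number (#elements of order d)/φ(d).
Cyclic subgroups by order — order 1: 1; order 5: 1; order 7: 1; order 35: 1.
Total: 4.

4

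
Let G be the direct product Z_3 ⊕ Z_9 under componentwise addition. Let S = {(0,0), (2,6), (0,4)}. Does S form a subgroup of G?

No

(0,4) ∈ S but its inverse (0,5) ∉ S, so S is not a subgroup.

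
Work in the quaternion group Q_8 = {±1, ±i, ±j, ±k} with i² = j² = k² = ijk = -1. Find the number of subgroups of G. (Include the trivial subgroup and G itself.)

|G| = 8, so by Lagrange every subgroup order divides 8. Divisors: 1, 2, 4, 8.
Subgroups by order — order 1: 1; order 2: 1; order 4: 3; order 8: 1.
Total: 1 + 1 + 3 + 1 = 6.

6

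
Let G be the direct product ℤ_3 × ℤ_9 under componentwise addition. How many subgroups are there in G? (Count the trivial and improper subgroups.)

10

|G| = 27, so by Lagrange every subgroup order divides 27. Divisors: 1, 3, 9, 27.
Subgroups by order — order 1: 1; order 3: 4; order 9: 4; order 27: 1.
Total: 1 + 4 + 4 + 1 = 10.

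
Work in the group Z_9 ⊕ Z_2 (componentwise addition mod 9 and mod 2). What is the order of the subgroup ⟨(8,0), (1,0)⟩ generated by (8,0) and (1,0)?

|⟨(8,0)⟩| = 9 and |⟨(1,0)⟩| = 9, so |H| is a multiple of lcm(9, 9) = 9 and divides |G| = 18.
Closing under the operation: H = {(0,0), (1,0), (2,0), (3,0), (4,0), (5,0), (6,0), (7,0), (8,0)}, so |H| = 9.

9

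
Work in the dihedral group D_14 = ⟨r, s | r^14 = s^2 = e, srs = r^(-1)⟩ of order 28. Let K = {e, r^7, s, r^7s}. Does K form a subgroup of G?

|K| = 4 divides |G| = 28, consistent with Lagrange.
K contains the identity, every element's inverse is in K, and K is closed under ·: it is a subgroup.

Yes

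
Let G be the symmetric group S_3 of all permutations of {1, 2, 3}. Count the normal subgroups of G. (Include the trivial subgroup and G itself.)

3

G has 6 subgroups. Checking conjugation-invariance by order — order 1: 1/1 normal; order 2: 0/3 normal; order 3: 1/1 normal; order 6: 1/1 normal.
Total normal subgroups: 3.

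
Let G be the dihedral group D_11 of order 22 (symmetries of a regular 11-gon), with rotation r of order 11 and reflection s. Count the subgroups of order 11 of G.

|G| = 22 and 11 | 22, so subgroups of order 11 are possible by Lagrange.
The subgroups of order 11 are: {e, r, r^2, r^3, r^4, r^5, r^6, r^7, r^8, r^9, r^10}.
So G has 1 subgroup of order 11.

1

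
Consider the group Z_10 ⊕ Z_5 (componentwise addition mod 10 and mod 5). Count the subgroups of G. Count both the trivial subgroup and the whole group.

|G| = 50, so by Lagrange every subgroup order divides 50. Divisors: 1, 2, 5, 10, 25, 50.
Subgroups by order — order 1: 1; order 2: 1; order 5: 6; order 10: 6; order 25: 1; order 50: 1.
Total: 1 + 1 + 6 + 6 + 1 + 1 = 16.

16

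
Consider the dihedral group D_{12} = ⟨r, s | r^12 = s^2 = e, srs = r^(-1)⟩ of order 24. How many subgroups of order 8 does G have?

|G| = 24 and 8 | 24, so subgroups of order 8 are possible by Lagrange.
The subgroups of order 8 are: {e, r^3, r^6, r^9, rs, r^4s, r^7s, r^10s}; {e, r^3, r^6, r^9, r^2s, r^5s, r^8s, r^11s}; {e, r^3, r^6, r^9, s, r^3s, r^6s, r^9s}.
So G has 3 subgroups of order 8.

3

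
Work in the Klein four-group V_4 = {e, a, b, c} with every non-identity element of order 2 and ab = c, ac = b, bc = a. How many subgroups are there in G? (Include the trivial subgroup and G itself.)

5

|G| = 4, so by Lagrange every subgroup order divides 4. Divisors: 1, 2, 4.
Subgroups by order — order 1: 1; order 2: 3; order 4: 1.
Total: 1 + 3 + 1 = 5.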